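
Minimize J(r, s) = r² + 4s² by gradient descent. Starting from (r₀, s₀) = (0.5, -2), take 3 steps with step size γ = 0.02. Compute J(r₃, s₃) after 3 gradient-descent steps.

∇J = (2r, 8s)
Step 1: at (0.5, -2), ∇J = (1, -16) → (0.5, -2) − 0.02·(1, -16) = (0.48, -1.68)
Step 2: at (0.48, -1.68), ∇J = (0.96, -13.44) → (0.48, -1.68) − 0.02·(0.96, -13.44) = (0.4608, -1.4112)
Step 3: at (0.4608, -1.4112), ∇J = (0.9216, -11.2896) → (0.4608, -1.4112) − 0.02·(0.9216, -11.2896) = (0.442368, -1.185408)
J(0.442368, -1.185408) = 5.81645795328

5.81645795328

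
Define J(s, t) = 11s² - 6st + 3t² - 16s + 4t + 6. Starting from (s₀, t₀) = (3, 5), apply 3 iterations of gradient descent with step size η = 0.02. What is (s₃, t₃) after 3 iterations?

(2.151104, 4.028864)

∇J = (22s - 6t - 16, -6s + 6t + 4)
(s₁, t₁) = (3, 5) − 0.02·(20, 16) = (2.6, 4.68)
(s₂, t₂) = (2.6, 4.68) − 0.02·(13.12, 16.48) = (2.3376, 4.3504)
(s₃, t₃) = (2.3376, 4.3504) − 0.02·(9.3248, 16.0768) = (2.151104, 4.028864)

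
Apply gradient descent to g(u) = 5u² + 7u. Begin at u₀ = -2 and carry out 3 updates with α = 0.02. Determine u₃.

-1.3656

g′(u) = 10u + 7
Step 1: g′(-2) = -13; u₁ = -2 − 0.02·(-13) = -1.74
Step 2: g′(-1.74) = -10.4; u₂ = -1.74 − 0.02·(-10.4) = -1.532
Step 3: g′(-1.532) = -8.32; u₃ = -1.532 − 0.02·(-8.32) = -1.3656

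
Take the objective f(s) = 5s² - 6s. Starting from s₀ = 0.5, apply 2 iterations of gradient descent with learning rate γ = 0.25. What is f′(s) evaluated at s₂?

-2.25

f′(s) = 10s - 6
s₁ = 0.5 − 0.25·(-1) = 0.75
s₂ = 0.75 − 0.25·1.5 = 0.375
f′(s) at (0.375) = -2.25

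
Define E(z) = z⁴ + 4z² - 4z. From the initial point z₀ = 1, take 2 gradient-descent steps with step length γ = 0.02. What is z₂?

E′(z) = 4z³ + 8z - 4
z₁ = 1 − 0.02·8 = 0.84
z₂ = 0.84 − 0.02·5.090816 = 0.73818368

0.73818368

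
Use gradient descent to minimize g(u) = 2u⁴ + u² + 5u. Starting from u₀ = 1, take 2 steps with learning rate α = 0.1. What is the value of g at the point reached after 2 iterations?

g′(u) = 8u³ + 2u + 5
u₁ = 1 − 0.1·15 = -0.5
u₂ = -0.5 − 0.1·3 = -0.8
g(-0.8) = -2.5408

-2.5408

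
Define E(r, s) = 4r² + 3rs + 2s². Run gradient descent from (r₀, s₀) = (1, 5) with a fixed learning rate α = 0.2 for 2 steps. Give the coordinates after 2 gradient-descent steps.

∇E = (8r + 3s, 3r + 4s)
(r₁, s₁) = (1, 5) − 0.2·(23, 23) = (-3.6, 0.4)
(r₂, s₂) = (-3.6, 0.4) − 0.2·(-27.6, -9.2) = (1.92, 2.24)

(1.92, 2.24)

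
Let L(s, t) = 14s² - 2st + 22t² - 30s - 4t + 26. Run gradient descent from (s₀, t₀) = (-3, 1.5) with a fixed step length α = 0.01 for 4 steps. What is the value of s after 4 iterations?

0.00922

∇L = (28s - 2t - 30, -2s + 44t - 4)
(s₁, t₁) = (-3, 1.5) − 0.01·(-117, 68) = (-1.83, 0.82)
(s₂, t₂) = (-1.83, 0.82) − 0.01·(-82.88, 35.74) = (-1.0012, 0.4626)
(s₃, t₃) = (-1.0012, 0.4626) − 0.01·(-58.9588, 18.3568) = (-0.411612, 0.279032)
(s₄, t₄) = (-0.411612, 0.279032) − 0.01·(-42.0832, 9.100632) = (0.00922, 0.18802568)
s = 0.00922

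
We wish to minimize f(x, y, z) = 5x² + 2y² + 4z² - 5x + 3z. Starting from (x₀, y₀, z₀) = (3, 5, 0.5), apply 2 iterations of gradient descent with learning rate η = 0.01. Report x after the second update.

2.525

∇f = (10x - 5, 4y, 8z + 3)
(x₁, y₁, z₁) = (3, 5, 0.5) − 0.01·(25, 20, 7) = (2.75, 4.8, 0.43)
(x₂, y₂, z₂) = (2.75, 4.8, 0.43) − 0.01·(22.5, 19.2, 6.44) = (2.525, 4.608, 0.3656)
x = 2.525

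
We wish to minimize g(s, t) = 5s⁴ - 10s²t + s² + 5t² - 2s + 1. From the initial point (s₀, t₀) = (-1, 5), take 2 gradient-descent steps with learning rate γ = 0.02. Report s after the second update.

∇g = (20s³ - 20st + 2s - 2, -10s² + 10t)
Step 1: at (-1, 5), ∇g = (76, 40) → (-1, 5) − 0.02·(76, 40) = (-2.52, 4.2)
Step 2: at (-2.52, 4.2), ∇g = (-115.42016, -21.504) → (-2.52, 4.2) − 0.02·(-115.42016, -21.504) = (-0.2115968, 4.63008)
s = -0.2115968

-0.2115968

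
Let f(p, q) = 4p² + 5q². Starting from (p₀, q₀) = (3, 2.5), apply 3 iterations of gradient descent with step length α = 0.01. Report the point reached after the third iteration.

∇f = (8p, 10q)
(p₁, q₁) = (3, 2.5) − 0.01·(24, 25) = (2.76, 2.25)
(p₂, q₂) = (2.76, 2.25) − 0.01·(22.08, 22.5) = (2.5392, 2.025)
(p₃, q₃) = (2.5392, 2.025) − 0.01·(20.3136, 20.25) = (2.336064, 1.8225)

(2.336064, 1.8225)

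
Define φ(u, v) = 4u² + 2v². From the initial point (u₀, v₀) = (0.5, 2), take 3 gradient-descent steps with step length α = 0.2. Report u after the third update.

∇φ = (8u, 4v)
Step 1: at (0.5, 2), ∇φ = (4, 8) → (0.5, 2) − 0.2·(4, 8) = (-0.3, 0.4)
Step 2: at (-0.3, 0.4), ∇φ = (-2.4, 1.6) → (-0.3, 0.4) − 0.2·(-2.4, 1.6) = (0.18, 0.08)
Step 3: at (0.18, 0.08), ∇φ = (1.44, 0.32) → (0.18, 0.08) − 0.2·(1.44, 0.32) = (-0.108, 0.016)
u = -0.108

-0.108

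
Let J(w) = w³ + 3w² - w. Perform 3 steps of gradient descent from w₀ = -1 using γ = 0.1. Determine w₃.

-0.0176512

J′(w) = 3w² + 6w - 1
w₁ = -1 − 0.1·(-4) = -0.6
w₂ = -0.6 − 0.1·(-3.52) = -0.248
w₃ = -0.248 − 0.1·(-2.303488) = -0.0176512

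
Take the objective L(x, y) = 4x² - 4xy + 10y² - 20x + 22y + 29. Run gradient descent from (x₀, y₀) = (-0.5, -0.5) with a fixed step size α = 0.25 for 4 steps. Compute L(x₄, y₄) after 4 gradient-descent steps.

∇L = (8x - 4y - 20, -4x + 20y + 22)
Step 1: at (-0.5, -0.5), ∇L = (-22, 14) → (-0.5, -0.5) − 0.25·(-22, 14) = (5, -4)
Step 2: at (5, -4), ∇L = (36, -78) → (5, -4) − 0.25·(36, -78) = (-4, 15.5)
Step 3: at (-4, 15.5), ∇L = (-114, 348) → (-4, 15.5) − 0.25·(-114, 348) = (24.5, -71.5)
Step 4: at (24.5, -71.5), ∇L = (462, -1506) → (24.5, -71.5) − 0.25·(462, -1506) = (-91, 305)
L(-91, 305) = 1082953

1082953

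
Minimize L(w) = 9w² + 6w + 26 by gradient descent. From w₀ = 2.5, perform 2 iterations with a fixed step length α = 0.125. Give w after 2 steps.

L′(w) = 18w + 6
Step 1: L′(2.5) = 51; w₁ = 2.5 − 0.125·51 = -3.875
Step 2: L′(-3.875) = -63.75; w₂ = -3.875 − 0.125·(-63.75) = 4.09375

4.09375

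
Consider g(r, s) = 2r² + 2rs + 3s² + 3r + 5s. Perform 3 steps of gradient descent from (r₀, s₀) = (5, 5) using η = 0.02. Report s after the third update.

2.68352

∇g = (4r + 2s + 3, 2r + 6s + 5)
(r₁, s₁) = (5, 5) − 0.02·(33, 45) = (4.34, 4.1)
(r₂, s₂) = (4.34, 4.1) − 0.02·(28.56, 38.28) = (3.7688, 3.3344)
(r₃, s₃) = (3.7688, 3.3344) − 0.02·(24.744, 32.544) = (3.27392, 2.68352)
s = 2.68352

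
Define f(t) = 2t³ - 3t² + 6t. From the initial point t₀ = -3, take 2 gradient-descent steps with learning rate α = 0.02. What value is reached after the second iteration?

-7.722432

f′(t) = 6t² - 6t + 6
Step 1: f′(-3) = 78; t₁ = -3 − 0.02·78 = -4.56
Step 2: f′(-4.56) = 158.1216; t₂ = -4.56 − 0.02·158.1216 = -7.722432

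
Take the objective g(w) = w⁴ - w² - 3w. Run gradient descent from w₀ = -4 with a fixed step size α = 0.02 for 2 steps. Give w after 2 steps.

1.03590336

g′(w) = 4w³ - 2w - 3
Step 1: g′(-4) = -251; w₁ = -4 − 0.02·(-251) = 1.02
Step 2: g′(1.02) = -0.795168; w₂ = 1.02 − 0.02·(-0.795168) = 1.03590336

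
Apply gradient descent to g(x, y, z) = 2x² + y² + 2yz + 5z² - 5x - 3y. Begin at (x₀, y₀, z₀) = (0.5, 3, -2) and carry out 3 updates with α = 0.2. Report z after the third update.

∇g = (4x - 5, 2y + 2z - 3, 2y + 10z)
(x₁, y₁, z₁) = (0.5, 3, -2) − 0.2·(-3, -1, -14) = (1.1, 3.2, 0.8)
(x₂, y₂, z₂) = (1.1, 3.2, 0.8) − 0.2·(-0.6, 5, 14.4) = (1.22, 2.2, -2.08)
(x₃, y₃, z₃) = (1.22, 2.2, -2.08) − 0.2·(-0.12, -2.76, -16.4) = (1.244, 2.752, 1.2)
z = 1.2

1.2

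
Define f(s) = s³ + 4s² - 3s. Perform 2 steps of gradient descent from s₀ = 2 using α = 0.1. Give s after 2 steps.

f′(s) = 3s² + 8s - 3
Step 1: f′(2) = 25; s₁ = 2 − 0.1·25 = -0.5
Step 2: f′(-0.5) = -6.25; s₂ = -0.5 − 0.1·(-6.25) = 0.125

0.125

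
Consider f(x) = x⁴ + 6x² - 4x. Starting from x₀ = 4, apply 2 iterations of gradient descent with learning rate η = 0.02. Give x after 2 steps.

-0.8

f′(x) = 4x³ + 12x - 4
Step 1: f′(4) = 300; x₁ = 4 − 0.02·300 = -2
Step 2: f′(-2) = -60; x₂ = -2 − 0.02·(-60) = -0.8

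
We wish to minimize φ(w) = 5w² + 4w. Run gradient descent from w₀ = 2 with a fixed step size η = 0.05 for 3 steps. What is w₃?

-0.1

φ′(w) = 10w + 4
w₁ = 2 − 0.05·24 = 0.8
w₂ = 0.8 − 0.05·12 = 0.2
w₃ = 0.2 − 0.05·6 = -0.1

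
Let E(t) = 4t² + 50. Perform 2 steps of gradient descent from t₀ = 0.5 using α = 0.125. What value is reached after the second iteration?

E′(t) = 8t
t₁ = 0.5 − 0.125·4 = 0
t₂ = 0 − 0.125·0 = 0

0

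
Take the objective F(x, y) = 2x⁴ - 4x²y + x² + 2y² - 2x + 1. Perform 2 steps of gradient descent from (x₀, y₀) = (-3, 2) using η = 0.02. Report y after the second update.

2.376832

∇F = (8x³ - 8xy + 2x - 2, -4x² + 4y)
Step 1: at (-3, 2), ∇F = (-176, -28) → (-3, 2) − 0.02·(-176, -28) = (0.52, 2.56)
Step 2: at (0.52, 2.56), ∇F = (-10.484736, 9.1584) → (0.52, 2.56) − 0.02·(-10.484736, 9.1584) = (0.72969472, 2.376832)
y = 2.376832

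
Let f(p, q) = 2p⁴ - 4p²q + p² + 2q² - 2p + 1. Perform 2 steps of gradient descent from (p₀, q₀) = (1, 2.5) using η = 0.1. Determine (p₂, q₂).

∇f = (8p³ - 8pq + 2p - 2, -4p² + 4q)
(p₁, q₁) = (1, 2.5) − 0.1·(-12, 6) = (2.2, 1.9)
(p₂, q₂) = (2.2, 1.9) − 0.1·(54.144, -11.76) = (-3.2144, 3.076)

(-3.2144, 3.076)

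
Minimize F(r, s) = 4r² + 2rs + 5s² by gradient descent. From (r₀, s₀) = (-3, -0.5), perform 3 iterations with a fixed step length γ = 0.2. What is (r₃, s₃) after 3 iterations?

(2.128, 3.252)

∇F = (8r + 2s, 2r + 10s)
(r₁, s₁) = (-3, -0.5) − 0.2·(-25, -11) = (2, 1.7)
(r₂, s₂) = (2, 1.7) − 0.2·(19.4, 21) = (-1.88, -2.5)
(r₃, s₃) = (-1.88, -2.5) − 0.2·(-20.04, -28.76) = (2.128, 3.252)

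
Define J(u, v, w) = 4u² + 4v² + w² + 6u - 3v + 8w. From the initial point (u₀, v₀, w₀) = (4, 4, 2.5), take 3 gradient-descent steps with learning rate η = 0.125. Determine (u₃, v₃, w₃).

∇J = (8u + 6, 8v - 3, 2w + 8)
(u₁, v₁, w₁) = (4, 4, 2.5) − 0.125·(38, 29, 13) = (-0.75, 0.375, 0.875)
(u₂, v₂, w₂) = (-0.75, 0.375, 0.875) − 0.125·(0, 0, 9.75) = (-0.75, 0.375, -0.34375)
(u₃, v₃, w₃) = (-0.75, 0.375, -0.34375) − 0.125·(0, 0, 7.3125) = (-0.75, 0.375, -1.2578125)

(-0.75, 0.375, -1.2578125)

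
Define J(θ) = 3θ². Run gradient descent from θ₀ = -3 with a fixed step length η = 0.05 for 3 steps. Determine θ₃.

J′(θ) = 6θ
θ₁ = -3 − 0.05·(-18) = -2.1
θ₂ = -2.1 − 0.05·(-12.6) = -1.47
θ₃ = -1.47 − 0.05·(-8.82) = -1.029

-1.029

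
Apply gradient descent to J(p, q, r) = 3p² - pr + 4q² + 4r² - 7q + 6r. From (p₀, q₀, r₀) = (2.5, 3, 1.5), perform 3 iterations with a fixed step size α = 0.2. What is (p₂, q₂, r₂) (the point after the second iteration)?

∇J = (6p - r, 8q - 7, -p + 8r + 6)
Step 1: at (2.5, 3, 1.5), ∇J = (13.5, 17, 15.5) → (2.5, 3, 1.5) − 0.2·(13.5, 17, 15.5) = (-0.2, -0.4, -1.6)
Step 2: at (-0.2, -0.4, -1.6), ∇J = (0.4, -10.2, -6.6) → (-0.2, -0.4, -1.6) − 0.2·(0.4, -10.2, -6.6) = (-0.28, 1.64, -0.28)

(-0.28, 1.64, -0.28)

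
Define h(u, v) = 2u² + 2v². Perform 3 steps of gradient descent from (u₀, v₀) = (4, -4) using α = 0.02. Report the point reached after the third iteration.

(3.114752, -3.114752)

∇h = (4u, 4v)
Step 1: at (4, -4), ∇h = (16, -16) → (4, -4) − 0.02·(16, -16) = (3.68, -3.68)
Step 2: at (3.68, -3.68), ∇h = (14.72, -14.72) → (3.68, -3.68) − 0.02·(14.72, -14.72) = (3.3856, -3.3856)
Step 3: at (3.3856, -3.3856), ∇h = (13.5424, -13.5424) → (3.3856, -3.3856) − 0.02·(13.5424, -13.5424) = (3.114752, -3.114752)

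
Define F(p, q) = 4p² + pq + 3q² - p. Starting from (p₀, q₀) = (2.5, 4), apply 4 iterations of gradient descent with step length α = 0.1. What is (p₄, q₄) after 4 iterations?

∇F = (8p + q - 1, p + 6q)
(p₁, q₁) = (2.5, 4) − 0.1·(23, 26.5) = (0.2, 1.35)
(p₂, q₂) = (0.2, 1.35) − 0.1·(1.95, 8.3) = (0.005, 0.52)
(p₃, q₃) = (0.005, 0.52) − 0.1·(-0.44, 3.125) = (0.049, 0.2075)
(p₄, q₄) = (0.049, 0.2075) − 0.1·(-0.4005, 1.294) = (0.08905, 0.0781)

(0.08905, 0.0781)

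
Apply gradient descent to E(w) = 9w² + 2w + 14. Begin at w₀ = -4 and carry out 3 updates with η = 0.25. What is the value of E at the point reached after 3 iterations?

E′(w) = 18w + 2
Step 1: E′(-4) = -70; w₁ = -4 − 0.25·(-70) = 13.5
Step 2: E′(13.5) = 245; w₂ = 13.5 − 0.25·245 = -47.75
Step 3: E′(-47.75) = -857.5; w₃ = -47.75 − 0.25·(-857.5) = 166.625
E(166.625) = 250222.265625

250222.265625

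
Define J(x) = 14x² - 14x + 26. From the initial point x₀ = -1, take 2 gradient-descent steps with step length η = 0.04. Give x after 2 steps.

J′(x) = 28x - 14
Step 1: J′(-1) = -42; x₁ = -1 − 0.04·(-42) = 0.68
Step 2: J′(0.68) = 5.04; x₂ = 0.68 − 0.04·5.04 = 0.4784

0.4784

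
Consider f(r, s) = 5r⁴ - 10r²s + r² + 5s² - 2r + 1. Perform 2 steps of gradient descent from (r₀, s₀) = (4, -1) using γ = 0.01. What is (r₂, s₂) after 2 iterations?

(169.4865392, 9.96156)

∇f = (20r³ - 20rs + 2r - 2, -10r² + 10s)
(r₁, s₁) = (4, -1) − 0.01·(1366, -170) = (-9.66, 0.7)
(r₂, s₂) = (-9.66, 0.7) − 0.01·(-17914.65392, -926.156) = (169.4865392, 9.96156)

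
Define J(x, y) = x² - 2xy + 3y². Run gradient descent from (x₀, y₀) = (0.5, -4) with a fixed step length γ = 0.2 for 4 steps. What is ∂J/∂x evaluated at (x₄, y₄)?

-0.216

∇J = (2x - 2y, -2x + 6y)
Step 1: at (0.5, -4), ∇J = (9, -25) → (0.5, -4) − 0.2·(9, -25) = (-1.3, 1)
Step 2: at (-1.3, 1), ∇J = (-4.6, 8.6) → (-1.3, 1) − 0.2·(-4.6, 8.6) = (-0.38, -0.72)
Step 3: at (-0.38, -0.72), ∇J = (0.68, -3.56) → (-0.38, -0.72) − 0.2·(0.68, -3.56) = (-0.516, -0.008)
Step 4: at (-0.516, -0.008), ∇J = (-1.016, 0.984) → (-0.516, -0.008) − 0.2·(-1.016, 0.984) = (-0.3128, -0.2048)
∂J/∂x at (-0.3128, -0.2048) = -0.216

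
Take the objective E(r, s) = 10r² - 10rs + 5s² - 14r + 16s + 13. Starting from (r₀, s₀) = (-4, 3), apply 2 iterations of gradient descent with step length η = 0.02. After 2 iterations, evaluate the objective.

∇E = (20r - 10s - 14, -10r + 10s + 16)
Step 1: at (-4, 3), ∇E = (-124, 86) → (-4, 3) − 0.02·(-124, 86) = (-1.52, 1.28)
Step 2: at (-1.52, 1.28), ∇E = (-57.2, 44) → (-1.52, 1.28) − 0.02·(-57.2, 44) = (-0.376, 0.4)
E(-0.376, 0.4) = 28.38176

28.38176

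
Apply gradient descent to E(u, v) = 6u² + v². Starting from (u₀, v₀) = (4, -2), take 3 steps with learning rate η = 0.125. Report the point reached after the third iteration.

(-0.5, -0.84375)

∇E = (12u, 2v)
Step 1: at (4, -2), ∇E = (48, -4) → (4, -2) − 0.125·(48, -4) = (-2, -1.5)
Step 2: at (-2, -1.5), ∇E = (-24, -3) → (-2, -1.5) − 0.125·(-24, -3) = (1, -1.125)
Step 3: at (1, -1.125), ∇E = (12, -2.25) → (1, -1.125) − 0.125·(12, -2.25) = (-0.5, -0.84375)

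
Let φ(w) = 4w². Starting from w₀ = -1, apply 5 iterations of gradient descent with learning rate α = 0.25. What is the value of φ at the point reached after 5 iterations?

4

φ′(w) = 8w
w₁ = -1 − 0.25·(-8) = 1
w₂ = 1 − 0.25·8 = -1
w₃ = -1 − 0.25·(-8) = 1
w₄ = 1 − 0.25·8 = -1
w₅ = -1 − 0.25·(-8) = 1
φ(1) = 4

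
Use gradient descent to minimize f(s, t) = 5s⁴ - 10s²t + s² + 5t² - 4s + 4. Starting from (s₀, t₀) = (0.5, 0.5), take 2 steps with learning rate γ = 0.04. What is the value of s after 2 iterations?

∇f = (20s³ - 20st + 2s - 4, -10s² + 10t)
Step 1: at (0.5, 0.5), ∇f = (-5.5, 2.5) → (0.5, 0.5) − 0.04·(-5.5, 2.5) = (0.72, 0.4)
Step 2: at (0.72, 0.4), ∇f = (-0.85504, -1.184) → (0.72, 0.4) − 0.04·(-0.85504, -1.184) = (0.7542016, 0.44736)
s = 0.7542016

0.7542016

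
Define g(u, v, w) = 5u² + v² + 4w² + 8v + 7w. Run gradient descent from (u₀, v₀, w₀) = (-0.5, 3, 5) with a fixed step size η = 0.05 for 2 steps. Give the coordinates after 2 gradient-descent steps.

(-0.125, 1.67, 1.24)

∇g = (10u, 2v + 8, 8w + 7)
(u₁, v₁, w₁) = (-0.5, 3, 5) − 0.05·(-5, 14, 47) = (-0.25, 2.3, 2.65)
(u₂, v₂, w₂) = (-0.25, 2.3, 2.65) − 0.05·(-2.5, 12.6, 28.2) = (-0.125, 1.67, 1.24)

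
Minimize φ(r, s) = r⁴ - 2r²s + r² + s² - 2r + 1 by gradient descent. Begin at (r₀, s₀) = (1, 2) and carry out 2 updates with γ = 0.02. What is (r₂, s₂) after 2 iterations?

(1.14536704, 1.928256)

∇φ = (4r³ - 4rs + 2r - 2, -2r² + 2s)
(r₁, s₁) = (1, 2) − 0.02·(-4, 2) = (1.08, 1.96)
(r₂, s₂) = (1.08, 1.96) − 0.02·(-3.268352, 1.5872) = (1.14536704, 1.928256)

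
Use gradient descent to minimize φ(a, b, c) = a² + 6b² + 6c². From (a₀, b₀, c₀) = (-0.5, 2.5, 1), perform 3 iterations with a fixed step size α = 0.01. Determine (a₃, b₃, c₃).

(-0.470596, 1.70368, 0.681472)

∇φ = (2a, 12b, 12c)
(a₁, b₁, c₁) = (-0.5, 2.5, 1) − 0.01·(-1, 30, 12) = (-0.49, 2.2, 0.88)
(a₂, b₂, c₂) = (-0.49, 2.2, 0.88) − 0.01·(-0.98, 26.4, 10.56) = (-0.4802, 1.936, 0.7744)
(a₃, b₃, c₃) = (-0.4802, 1.936, 0.7744) − 0.01·(-0.9604, 23.232, 9.2928) = (-0.470596, 1.70368, 0.681472)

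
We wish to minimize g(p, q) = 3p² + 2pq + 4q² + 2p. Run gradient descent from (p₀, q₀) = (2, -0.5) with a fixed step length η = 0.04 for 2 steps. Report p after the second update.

∇g = (6p + 2q + 2, 2p + 8q)
(p₁, q₁) = (2, -0.5) − 0.04·(13, 0) = (1.48, -0.5)
(p₂, q₂) = (1.48, -0.5) − 0.04·(9.88, -1.04) = (1.0848, -0.4584)
p = 1.0848

1.0848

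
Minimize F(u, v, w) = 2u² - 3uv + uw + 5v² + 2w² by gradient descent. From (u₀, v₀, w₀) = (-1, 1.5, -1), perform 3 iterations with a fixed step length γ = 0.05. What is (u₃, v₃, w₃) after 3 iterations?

∇F = (4u - 3v + w, -3u + 10v, u + 4w)
Step 1: at (-1, 1.5, -1), ∇F = (-9.5, 18, -5) → (-1, 1.5, -1) − 0.05·(-9.5, 18, -5) = (-0.525, 0.6, -0.75)
Step 2: at (-0.525, 0.6, -0.75), ∇F = (-4.65, 7.575, -3.525) → (-0.525, 0.6, -0.75) − 0.05·(-4.65, 7.575, -3.525) = (-0.2925, 0.22125, -0.57375)
Step 3: at (-0.2925, 0.22125, -0.57375), ∇F = (-2.4075, 3.09, -2.5875) → (-0.2925, 0.22125, -0.57375) − 0.05·(-2.4075, 3.09, -2.5875) = (-0.172125, 0.06675, -0.444375)

(-0.172125, 0.06675, -0.444375)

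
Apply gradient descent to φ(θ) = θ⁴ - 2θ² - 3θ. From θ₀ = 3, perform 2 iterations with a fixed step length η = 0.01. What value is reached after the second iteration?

1.82801028

φ′(θ) = 4θ³ - 4θ - 3
θ₁ = 3 − 0.01·93 = 2.07
θ₂ = 2.07 − 0.01·24.198972 = 1.82801028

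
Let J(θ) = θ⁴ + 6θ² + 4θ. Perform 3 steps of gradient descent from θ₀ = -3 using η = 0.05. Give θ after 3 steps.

J′(θ) = 4θ³ + 12θ + 4
Step 1: J′(-3) = -140; θ₁ = -3 − 0.05·(-140) = 4
Step 2: J′(4) = 308; θ₂ = 4 − 0.05·308 = -11.4
Step 3: J′(-11.4) = -6058.976; θ₃ = -11.4 − 0.05·(-6058.976) = 291.5488

291.5488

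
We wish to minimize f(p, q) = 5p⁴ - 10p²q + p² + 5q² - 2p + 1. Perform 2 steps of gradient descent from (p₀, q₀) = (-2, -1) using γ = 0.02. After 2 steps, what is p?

∇f = (20p³ - 20pq + 2p - 2, -10p² + 10q)
(p₁, q₁) = (-2, -1) − 0.02·(-206, -50) = (2.12, 0)
(p₂, q₂) = (2.12, 0) − 0.02·(192.80256, -44.944) = (-1.7360512, 0.89888)
p = -1.7360512

-1.7360512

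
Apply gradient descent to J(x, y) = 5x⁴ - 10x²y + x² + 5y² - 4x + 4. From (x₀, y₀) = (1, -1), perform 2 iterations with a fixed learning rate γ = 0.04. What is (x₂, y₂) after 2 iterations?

(-0.1227136, -0.01184)

∇J = (20x³ - 20xy + 2x - 4, -10x² + 10y)
Step 1: at (1, -1), ∇J = (38, -20) → (1, -1) − 0.04·(38, -20) = (-0.52, -0.2)
Step 2: at (-0.52, -0.2), ∇J = (-9.93216, -4.704) → (-0.52, -0.2) − 0.04·(-9.93216, -4.704) = (-0.1227136, -0.01184)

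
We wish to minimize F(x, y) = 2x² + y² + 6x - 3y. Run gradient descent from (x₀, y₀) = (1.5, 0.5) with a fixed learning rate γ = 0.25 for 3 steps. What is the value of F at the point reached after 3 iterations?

-6.734375

∇F = (4x + 6, 2y - 3)
(x₁, y₁) = (1.5, 0.5) − 0.25·(12, -2) = (-1.5, 1)
(x₂, y₂) = (-1.5, 1) − 0.25·(0, -1) = (-1.5, 1.25)
(x₃, y₃) = (-1.5, 1.25) − 0.25·(0, -0.5) = (-1.5, 1.375)
F(-1.5, 1.375) = -6.734375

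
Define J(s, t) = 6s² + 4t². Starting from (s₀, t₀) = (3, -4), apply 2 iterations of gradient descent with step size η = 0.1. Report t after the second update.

-0.16

∇J = (12s, 8t)
Step 1: at (3, -4), ∇J = (36, -32) → (3, -4) − 0.1·(36, -32) = (-0.6, -0.8)
Step 2: at (-0.6, -0.8), ∇J = (-7.2, -6.4) → (-0.6, -0.8) − 0.1·(-7.2, -6.4) = (0.12, -0.16)
t = -0.16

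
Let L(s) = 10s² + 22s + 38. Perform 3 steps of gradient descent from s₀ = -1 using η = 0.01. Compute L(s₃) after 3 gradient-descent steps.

L′(s) = 20s + 22
s₁ = -1 − 0.01·2 = -1.02
s₂ = -1.02 − 0.01·1.6 = -1.036
s₃ = -1.036 − 0.01·1.28 = -1.0488
L(-1.0488) = 25.9262144

25.9262144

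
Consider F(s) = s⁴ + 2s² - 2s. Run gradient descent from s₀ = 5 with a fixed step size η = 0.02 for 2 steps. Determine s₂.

7.42805248

F′(s) = 4s³ + 4s - 2
s₁ = 5 − 0.02·518 = -5.36
s₂ = -5.36 − 0.02·(-639.402624) = 7.42805248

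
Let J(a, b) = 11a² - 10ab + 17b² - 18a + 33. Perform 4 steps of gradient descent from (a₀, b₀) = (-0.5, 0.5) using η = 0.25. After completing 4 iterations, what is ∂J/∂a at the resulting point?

∇J = (22a - 10b - 18, -10a + 34b)
Step 1: at (-0.5, 0.5), ∇J = (-34, 22) → (-0.5, 0.5) − 0.25·(-34, 22) = (8, -5)
Step 2: at (8, -5), ∇J = (208, -250) → (8, -5) − 0.25·(208, -250) = (-44, 57.5)
Step 3: at (-44, 57.5), ∇J = (-1561, 2395) → (-44, 57.5) − 0.25·(-1561, 2395) = (346.25, -541.25)
Step 4: at (346.25, -541.25), ∇J = (13012, -21865) → (346.25, -541.25) − 0.25·(13012, -21865) = (-2906.75, 4925)
∂J/∂a at (-2906.75, 4925) = -113216.5

-113216.5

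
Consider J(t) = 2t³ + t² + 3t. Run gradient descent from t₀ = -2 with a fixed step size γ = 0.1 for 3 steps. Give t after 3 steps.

J′(t) = 6t² + 2t + 3
t₁ = -2 − 0.1·23 = -4.3
t₂ = -4.3 − 0.1·105.34 = -14.834
t₃ = -14.834 − 0.1·1293.617336 = -144.1957336

-144.1957336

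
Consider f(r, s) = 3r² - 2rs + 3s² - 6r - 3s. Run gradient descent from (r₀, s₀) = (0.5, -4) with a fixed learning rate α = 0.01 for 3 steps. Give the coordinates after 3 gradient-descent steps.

∇f = (6r - 2s - 6, -2r + 6s - 3)
(r₁, s₁) = (0.5, -4) − 0.01·(5, -28) = (0.45, -3.72)
(r₂, s₂) = (0.45, -3.72) − 0.01·(4.14, -26.22) = (0.4086, -3.4578)
(r₃, s₃) = (0.4086, -3.4578) − 0.01·(3.3672, -24.564) = (0.374928, -3.21216)

(0.374928, -3.21216)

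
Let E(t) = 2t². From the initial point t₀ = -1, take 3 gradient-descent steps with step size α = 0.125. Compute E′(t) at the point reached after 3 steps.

E′(t) = 4t
t₁ = -1 − 0.125·(-4) = -0.5
t₂ = -0.5 − 0.125·(-2) = -0.25
t₃ = -0.25 − 0.125·(-1) = -0.125
E′(t) at (-0.125) = -0.5

-0.5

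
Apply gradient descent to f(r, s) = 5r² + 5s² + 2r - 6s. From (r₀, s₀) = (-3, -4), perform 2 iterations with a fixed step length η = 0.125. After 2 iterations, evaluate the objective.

-1.43359375

∇f = (10r + 2, 10s - 6)
(r₁, s₁) = (-3, -4) − 0.125·(-28, -46) = (0.5, 1.75)
(r₂, s₂) = (0.5, 1.75) − 0.125·(7, 11.5) = (-0.375, 0.3125)
f(-0.375, 0.3125) = -1.43359375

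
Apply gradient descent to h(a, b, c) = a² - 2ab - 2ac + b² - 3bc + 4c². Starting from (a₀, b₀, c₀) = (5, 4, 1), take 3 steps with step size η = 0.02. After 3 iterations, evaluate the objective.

∇h = (2a - 2b - 2c, -2a + 2b - 3c, -2a - 3b + 8c)
Step 1: at (5, 4, 1), ∇h = (0, -5, -14) → (5, 4, 1) − 0.02·(0, -5, -14) = (5, 4.1, 1.28)
Step 2: at (5, 4.1, 1.28), ∇h = (-0.76, -5.64, -12.06) → (5, 4.1, 1.28) − 0.02·(-0.76, -5.64, -12.06) = (5.0152, 4.2128, 1.5212)
Step 3: at (5.0152, 4.2128, 1.5212), ∇h = (-1.4376, -6.1684, -10.4992) → (5.0152, 4.2128, 1.5212) − 0.02·(-1.4376, -6.1684, -10.4992) = (5.043952, 4.336168, 1.731184)
h(5.043952, 4.336168, 1.731184) = -27.495181628992

-27.495181628992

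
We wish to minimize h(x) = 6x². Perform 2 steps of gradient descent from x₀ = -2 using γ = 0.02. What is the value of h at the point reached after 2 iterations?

8.00692224

h′(x) = 12x
x₁ = -2 − 0.02·(-24) = -1.52
x₂ = -1.52 − 0.02·(-18.24) = -1.1552
h(-1.1552) = 8.00692224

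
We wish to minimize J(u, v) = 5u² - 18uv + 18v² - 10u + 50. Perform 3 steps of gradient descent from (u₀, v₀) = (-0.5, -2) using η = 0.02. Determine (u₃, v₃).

(-0.635744, -0.439616)

∇J = (10u - 18v - 10, -18u + 36v)
Step 1: at (-0.5, -2), ∇J = (21, -63) → (-0.5, -2) − 0.02·(21, -63) = (-0.92, -0.74)
Step 2: at (-0.92, -0.74), ∇J = (-5.88, -10.08) → (-0.92, -0.74) − 0.02·(-5.88, -10.08) = (-0.8024, -0.5384)
Step 3: at (-0.8024, -0.5384), ∇J = (-8.3328, -4.9392) → (-0.8024, -0.5384) − 0.02·(-8.3328, -4.9392) = (-0.635744, -0.439616)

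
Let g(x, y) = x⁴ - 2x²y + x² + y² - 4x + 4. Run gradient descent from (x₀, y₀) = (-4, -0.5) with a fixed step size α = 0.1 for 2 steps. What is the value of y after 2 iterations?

113.632

∇g = (4x³ - 4xy + 2x - 4, -2x² + 2y)
Step 1: at (-4, -0.5), ∇g = (-276, -33) → (-4, -0.5) − 0.1·(-276, -33) = (23.6, 2.8)
Step 2: at (23.6, 2.8), ∇g = (52355.904, -1108.32) → (23.6, 2.8) − 0.1·(52355.904, -1108.32) = (-5211.9904, 113.632)
y = 113.632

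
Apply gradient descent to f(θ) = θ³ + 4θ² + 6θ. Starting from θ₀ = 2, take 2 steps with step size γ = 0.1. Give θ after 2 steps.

-1.468

f′(θ) = 3θ² + 8θ + 6
θ₁ = 2 − 0.1·34 = -1.4
θ₂ = -1.4 − 0.1·0.68 = -1.468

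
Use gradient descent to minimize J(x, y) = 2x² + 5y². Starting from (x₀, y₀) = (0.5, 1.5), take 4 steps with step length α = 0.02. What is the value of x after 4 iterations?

∇J = (4x, 10y)
(x₁, y₁) = (0.5, 1.5) − 0.02·(2, 15) = (0.46, 1.2)
(x₂, y₂) = (0.46, 1.2) − 0.02·(1.84, 12) = (0.4232, 0.96)
(x₃, y₃) = (0.4232, 0.96) − 0.02·(1.6928, 9.6) = (0.389344, 0.768)
(x₄, y₄) = (0.389344, 0.768) − 0.02·(1.557376, 7.68) = (0.35819648, 0.6144)
x = 0.35819648

0.35819648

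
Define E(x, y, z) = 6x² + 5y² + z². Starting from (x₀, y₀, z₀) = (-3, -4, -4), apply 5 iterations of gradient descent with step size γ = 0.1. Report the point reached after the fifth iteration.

∇E = (12x, 10y, 2z)
(x₁, y₁, z₁) = (-3, -4, -4) − 0.1·(-36, -40, -8) = (0.6, 0, -3.2)
(x₂, y₂, z₂) = (0.6, 0, -3.2) − 0.1·(7.2, 0, -6.4) = (-0.12, 0, -2.56)
(x₃, y₃, z₃) = (-0.12, 0, -2.56) − 0.1·(-1.44, 0, -5.12) = (0.024, 0, -2.048)
(x₄, y₄, z₄) = (0.024, 0, -2.048) − 0.1·(0.288, 0, -4.096) = (-0.0048, 0, -1.6384)
(x₅, y₅, z₅) = (-0.0048, 0, -1.6384) − 0.1·(-0.0576, 0, -3.2768) = (0.00096, 0, -1.31072)

(0.00096, 0, -1.31072)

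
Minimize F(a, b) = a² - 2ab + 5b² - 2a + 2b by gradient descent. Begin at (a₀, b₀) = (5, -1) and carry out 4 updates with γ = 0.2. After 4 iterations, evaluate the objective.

38.14325248

∇F = (2a - 2b - 2, -2a + 10b + 2)
Step 1: at (5, -1), ∇F = (10, -18) → (5, -1) − 0.2·(10, -18) = (3, 2.6)
Step 2: at (3, 2.6), ∇F = (-1.2, 22) → (3, 2.6) − 0.2·(-1.2, 22) = (3.24, -1.8)
Step 3: at (3.24, -1.8), ∇F = (8.08, -22.48) → (3.24, -1.8) − 0.2·(8.08, -22.48) = (1.624, 2.696)
Step 4: at (1.624, 2.696), ∇F = (-4.144, 25.712) → (1.624, 2.696) − 0.2·(-4.144, 25.712) = (2.4528, -2.4464)
F(2.4528, -2.4464) = 38.14325248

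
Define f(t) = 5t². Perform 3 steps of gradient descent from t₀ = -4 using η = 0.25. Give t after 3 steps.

f′(t) = 10t
Step 1: f′(-4) = -40; t₁ = -4 − 0.25·(-40) = 6
Step 2: f′(6) = 60; t₂ = 6 − 0.25·60 = -9
Step 3: f′(-9) = -90; t₃ = -9 − 0.25·(-90) = 13.5

13.5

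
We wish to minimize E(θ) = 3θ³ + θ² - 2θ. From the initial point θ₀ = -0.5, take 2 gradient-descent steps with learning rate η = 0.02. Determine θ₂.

-0.4679405

E′(θ) = 9θ² + 2θ - 2
θ₁ = -0.5 − 0.02·(-0.75) = -0.485
θ₂ = -0.485 − 0.02·(-0.852975) = -0.4679405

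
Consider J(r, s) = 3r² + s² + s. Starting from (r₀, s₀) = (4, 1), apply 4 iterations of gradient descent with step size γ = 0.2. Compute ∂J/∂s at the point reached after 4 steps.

0.3888

∇J = (6r, 2s + 1)
Step 1: at (4, 1), ∇J = (24, 3) → (4, 1) − 0.2·(24, 3) = (-0.8, 0.4)
Step 2: at (-0.8, 0.4), ∇J = (-4.8, 1.8) → (-0.8, 0.4) − 0.2·(-4.8, 1.8) = (0.16, 0.04)
Step 3: at (0.16, 0.04), ∇J = (0.96, 1.08) → (0.16, 0.04) − 0.2·(0.96, 1.08) = (-0.032, -0.176)
Step 4: at (-0.032, -0.176), ∇J = (-0.192, 0.648) → (-0.032, -0.176) − 0.2·(-0.192, 0.648) = (0.0064, -0.3056)
∂J/∂s at (0.0064, -0.3056) = 0.3888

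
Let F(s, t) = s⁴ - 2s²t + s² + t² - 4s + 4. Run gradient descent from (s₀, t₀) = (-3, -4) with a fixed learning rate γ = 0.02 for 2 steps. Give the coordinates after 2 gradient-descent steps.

(0.29549056, -3.336704)

∇F = (4s³ - 4st + 2s - 4, -2s² + 2t)
(s₁, t₁) = (-3, -4) − 0.02·(-166, -26) = (0.32, -3.48)
(s₂, t₂) = (0.32, -3.48) − 0.02·(1.225472, -7.1648) = (0.29549056, -3.336704)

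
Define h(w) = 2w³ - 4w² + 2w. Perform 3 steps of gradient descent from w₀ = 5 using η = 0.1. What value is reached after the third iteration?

h′(w) = 6w² - 8w + 2
w₁ = 5 − 0.1·112 = -6.2
w₂ = -6.2 − 0.1·282.24 = -34.424
w₃ = -34.424 − 0.1·7387.462656 = -773.1702656

-773.1702656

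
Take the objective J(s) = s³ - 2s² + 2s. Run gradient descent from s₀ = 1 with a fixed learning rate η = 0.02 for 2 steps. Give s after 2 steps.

J′(s) = 3s² - 4s + 2
s₁ = 1 − 0.02·1 = 0.98
s₂ = 0.98 − 0.02·0.9612 = 0.960776

0.960776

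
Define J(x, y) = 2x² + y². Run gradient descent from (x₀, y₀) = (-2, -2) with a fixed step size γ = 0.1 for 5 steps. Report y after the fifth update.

∇J = (4x, 2y)
(x₁, y₁) = (-2, -2) − 0.1·(-8, -4) = (-1.2, -1.6)
(x₂, y₂) = (-1.2, -1.6) − 0.1·(-4.8, -3.2) = (-0.72, -1.28)
(x₃, y₃) = (-0.72, -1.28) − 0.1·(-2.88, -2.56) = (-0.432, -1.024)
(x₄, y₄) = (-0.432, -1.024) − 0.1·(-1.728, -2.048) = (-0.2592, -0.8192)
(x₅, y₅) = (-0.2592, -0.8192) − 0.1·(-1.0368, -1.6384) = (-0.15552, -0.65536)
y = -0.65536

-0.65536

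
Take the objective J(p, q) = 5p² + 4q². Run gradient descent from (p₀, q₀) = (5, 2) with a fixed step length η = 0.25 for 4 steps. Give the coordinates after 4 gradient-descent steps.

(25.3125, 2)

∇J = (10p, 8q)
(p₁, q₁) = (5, 2) − 0.25·(50, 16) = (-7.5, -2)
(p₂, q₂) = (-7.5, -2) − 0.25·(-75, -16) = (11.25, 2)
(p₃, q₃) = (11.25, 2) − 0.25·(112.5, 16) = (-16.875, -2)
(p₄, q₄) = (-16.875, -2) − 0.25·(-168.75, -16) = (25.3125, 2)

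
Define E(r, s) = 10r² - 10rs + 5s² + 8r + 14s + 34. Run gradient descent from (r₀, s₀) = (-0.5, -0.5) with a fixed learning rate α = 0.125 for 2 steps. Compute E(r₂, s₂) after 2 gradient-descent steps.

∇E = (20r - 10s + 8, -10r + 10s + 14)
Step 1: at (-0.5, -0.5), ∇E = (3, 14) → (-0.5, -0.5) − 0.125·(3, 14) = (-0.875, -2.25)
Step 2: at (-0.875, -2.25), ∇E = (13, 0.25) → (-0.875, -2.25) − 0.125·(13, 0.25) = (-2.5, -2.28125)
E(-2.5, -2.28125) = 13.5517578125

13.5517578125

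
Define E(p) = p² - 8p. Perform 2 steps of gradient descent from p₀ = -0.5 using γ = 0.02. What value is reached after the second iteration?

E′(p) = 2p - 8
p₁ = -0.5 − 0.02·(-9) = -0.32
p₂ = -0.32 − 0.02·(-8.64) = -0.1472

-0.1472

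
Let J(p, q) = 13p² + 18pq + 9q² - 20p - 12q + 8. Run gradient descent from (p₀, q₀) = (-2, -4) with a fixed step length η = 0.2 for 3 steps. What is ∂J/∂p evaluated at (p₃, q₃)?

52054.272

∇J = (26p + 18q - 20, 18p + 18q - 12)
Step 1: at (-2, -4), ∇J = (-144, -120) → (-2, -4) − 0.2·(-144, -120) = (26.8, 20)
Step 2: at (26.8, 20), ∇J = (1036.8, 830.4) → (26.8, 20) − 0.2·(1036.8, 830.4) = (-180.56, -146.08)
Step 3: at (-180.56, -146.08), ∇J = (-7344, -5891.52) → (-180.56, -146.08) − 0.2·(-7344, -5891.52) = (1288.24, 1032.224)
∂J/∂p at (1288.24, 1032.224) = 52054.272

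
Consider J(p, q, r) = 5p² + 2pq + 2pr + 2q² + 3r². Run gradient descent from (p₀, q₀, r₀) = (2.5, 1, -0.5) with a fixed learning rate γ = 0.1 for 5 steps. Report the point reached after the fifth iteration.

∇J = (10p + 2q + 2r, 2p + 4q, 2p + 6r)
(p₁, q₁, r₁) = (2.5, 1, -0.5) − 0.1·(26, 9, 2) = (-0.1, 0.1, -0.7)
(p₂, q₂, r₂) = (-0.1, 0.1, -0.7) − 0.1·(-2.2, 0.2, -4.4) = (0.12, 0.08, -0.26)
(p₃, q₃, r₃) = (0.12, 0.08, -0.26) − 0.1·(0.84, 0.56, -1.32) = (0.036, 0.024, -0.128)
(p₄, q₄, r₄) = (0.036, 0.024, -0.128) − 0.1·(0.152, 0.168, -0.696) = (0.0208, 0.0072, -0.0584)
(p₅, q₅, r₅) = (0.0208, 0.0072, -0.0584) − 0.1·(0.1056, 0.0704, -0.3088) = (0.01024, 0.00016, -0.02752)

(0.01024, 0.00016, -0.02752)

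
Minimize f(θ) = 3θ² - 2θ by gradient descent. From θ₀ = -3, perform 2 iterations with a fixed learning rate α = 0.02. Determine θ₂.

f′(θ) = 6θ - 2
θ₁ = -3 − 0.02·(-20) = -2.6
θ₂ = -2.6 − 0.02·(-17.6) = -2.248

-2.248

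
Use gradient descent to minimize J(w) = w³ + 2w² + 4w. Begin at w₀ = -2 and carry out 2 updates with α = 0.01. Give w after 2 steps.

-2.166592

J′(w) = 3w² + 4w + 4
Step 1: J′(-2) = 8; w₁ = -2 − 0.01·8 = -2.08
Step 2: J′(-2.08) = 8.6592; w₂ = -2.08 − 0.01·8.6592 = -2.166592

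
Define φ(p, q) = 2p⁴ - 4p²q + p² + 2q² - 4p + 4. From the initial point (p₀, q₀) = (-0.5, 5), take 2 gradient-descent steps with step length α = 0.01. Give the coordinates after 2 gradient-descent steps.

(-0.81250048, 4.633984)

∇φ = (8p³ - 8pq + 2p - 4, -4p² + 4q)
(p₁, q₁) = (-0.5, 5) − 0.01·(14, 19) = (-0.64, 4.81)
(p₂, q₂) = (-0.64, 4.81) − 0.01·(17.250048, 17.6016) = (-0.81250048, 4.633984)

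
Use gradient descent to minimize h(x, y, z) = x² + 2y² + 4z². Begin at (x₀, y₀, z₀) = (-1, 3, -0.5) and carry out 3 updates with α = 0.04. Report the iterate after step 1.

(-0.92, 2.52, -0.34)

∇h = (2x, 4y, 8z)
Step 1: at (-1, 3, -0.5), ∇h = (-2, 12, -4) → (-1, 3, -0.5) − 0.04·(-2, 12, -4) = (-0.92, 2.52, -0.34)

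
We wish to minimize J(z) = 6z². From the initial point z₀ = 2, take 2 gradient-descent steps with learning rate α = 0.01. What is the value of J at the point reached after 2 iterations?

14.39268864

J′(z) = 12z
z₁ = 2 − 0.01·24 = 1.76
z₂ = 1.76 − 0.01·21.12 = 1.5488
J(1.5488) = 14.39268864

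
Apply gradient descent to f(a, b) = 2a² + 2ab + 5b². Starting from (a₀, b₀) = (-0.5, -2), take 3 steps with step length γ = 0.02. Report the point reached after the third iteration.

∇f = (4a + 2b, 2a + 10b)
Step 1: at (-0.5, -2), ∇f = (-6, -21) → (-0.5, -2) − 0.02·(-6, -21) = (-0.38, -1.58)
Step 2: at (-0.38, -1.58), ∇f = (-4.68, -16.56) → (-0.38, -1.58) − 0.02·(-4.68, -16.56) = (-0.2864, -1.2488)
Step 3: at (-0.2864, -1.2488), ∇f = (-3.6432, -13.0608) → (-0.2864, -1.2488) − 0.02·(-3.6432, -13.0608) = (-0.213536, -0.987584)

(-0.213536, -0.987584)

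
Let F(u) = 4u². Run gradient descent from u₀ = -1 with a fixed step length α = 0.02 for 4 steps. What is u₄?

-0.49787136

F′(u) = 8u
Step 1: F′(-1) = -8; u₁ = -1 − 0.02·(-8) = -0.84
Step 2: F′(-0.84) = -6.72; u₂ = -0.84 − 0.02·(-6.72) = -0.7056
Step 3: F′(-0.7056) = -5.6448; u₃ = -0.7056 − 0.02·(-5.6448) = -0.592704
Step 4: F′(-0.592704) = -4.741632; u₄ = -0.592704 − 0.02·(-4.741632) = -0.49787136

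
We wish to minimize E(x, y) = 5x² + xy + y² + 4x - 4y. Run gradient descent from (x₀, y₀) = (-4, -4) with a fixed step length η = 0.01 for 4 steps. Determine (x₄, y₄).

(-2.6331008, -3.40101352)

∇E = (10x + y + 4, x + 2y - 4)
(x₁, y₁) = (-4, -4) − 0.01·(-40, -16) = (-3.6, -3.84)
(x₂, y₂) = (-3.6, -3.84) − 0.01·(-35.84, -15.28) = (-3.2416, -3.6872)
(x₃, y₃) = (-3.2416, -3.6872) − 0.01·(-32.1032, -14.616) = (-2.920568, -3.54104)
(x₄, y₄) = (-2.920568, -3.54104) − 0.01·(-28.74672, -14.002648) = (-2.6331008, -3.40101352)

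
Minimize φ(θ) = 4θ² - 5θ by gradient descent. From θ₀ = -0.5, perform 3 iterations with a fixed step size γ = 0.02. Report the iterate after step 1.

-0.32

φ′(θ) = 8θ - 5
θ₁ = -0.5 − 0.02·(-9) = -0.32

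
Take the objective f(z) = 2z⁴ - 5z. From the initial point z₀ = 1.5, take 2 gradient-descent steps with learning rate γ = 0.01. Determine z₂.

f′(z) = 8z³ - 5
Step 1: f′(1.5) = 22; z₁ = 1.5 − 0.01·22 = 1.28
Step 2: f′(1.28) = 11.777216; z₂ = 1.28 − 0.01·11.777216 = 1.16222784

1.16222784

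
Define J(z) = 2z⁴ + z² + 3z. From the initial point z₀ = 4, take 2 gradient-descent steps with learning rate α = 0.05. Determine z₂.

J′(z) = 8z³ + 2z + 3
z₁ = 4 − 0.05·523 = -22.15
z₂ = -22.15 − 0.05·(-86979.607) = 4326.83035

4326.83035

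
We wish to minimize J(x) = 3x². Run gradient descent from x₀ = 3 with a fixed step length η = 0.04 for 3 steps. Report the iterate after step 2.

J′(x) = 6x
Step 1: J′(3) = 18; x₁ = 3 − 0.04·18 = 2.28
Step 2: J′(2.28) = 13.68; x₂ = 2.28 − 0.04·13.68 = 1.7328

1.7328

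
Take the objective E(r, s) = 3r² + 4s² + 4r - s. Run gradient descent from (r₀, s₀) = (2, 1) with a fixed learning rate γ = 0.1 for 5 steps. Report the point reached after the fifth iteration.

∇E = (6r + 4, 8s - 1)
(r₁, s₁) = (2, 1) − 0.1·(16, 7) = (0.4, 0.3)
(r₂, s₂) = (0.4, 0.3) − 0.1·(6.4, 1.4) = (-0.24, 0.16)
(r₃, s₃) = (-0.24, 0.16) − 0.1·(2.56, 0.28) = (-0.496, 0.132)
(r₄, s₄) = (-0.496, 0.132) − 0.1·(1.024, 0.056) = (-0.5984, 0.1264)
(r₅, s₅) = (-0.5984, 0.1264) − 0.1·(0.4096, 0.0112) = (-0.63936, 0.12528)

(-0.63936, 0.12528)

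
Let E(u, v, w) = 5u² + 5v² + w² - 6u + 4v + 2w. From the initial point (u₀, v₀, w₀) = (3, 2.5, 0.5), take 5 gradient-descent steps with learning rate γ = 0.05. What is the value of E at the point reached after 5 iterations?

∇E = (10u - 6, 10v + 4, 2w + 2)
Step 1: at (3, 2.5, 0.5), ∇E = (24, 29, 3) → (3, 2.5, 0.5) − 0.05·(24, 29, 3) = (1.8, 1.05, 0.35)
Step 2: at (1.8, 1.05, 0.35), ∇E = (12, 14.5, 2.7) → (1.8, 1.05, 0.35) − 0.05·(12, 14.5, 2.7) = (1.2, 0.325, 0.215)
Step 3: at (1.2, 0.325, 0.215), ∇E = (6, 7.25, 2.43) → (1.2, 0.325, 0.215) − 0.05·(6, 7.25, 2.43) = (0.9, -0.0375, 0.0935)
Step 4: at (0.9, -0.0375, 0.0935), ∇E = (3, 3.625, 2.187) → (0.9, -0.0375, 0.0935) − 0.05·(3, 3.625, 2.187) = (0.75, -0.21875, -0.01585)
Step 5: at (0.75, -0.21875, -0.01585), ∇E = (1.5, 1.8125, 1.9683) → (0.75, -0.21875, -0.01585) − 0.05·(1.5, 1.8125, 1.9683) = (0.675, -0.309375, -0.114265)
E(0.675, -0.309375, -0.114265) = -2.74628405665

-2.74628405665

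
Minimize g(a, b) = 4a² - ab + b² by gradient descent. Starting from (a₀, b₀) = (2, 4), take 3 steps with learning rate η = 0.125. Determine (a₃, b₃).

(0.3125, 1.92578125)

∇g = (8a - b, -a + 2b)
(a₁, b₁) = (2, 4) − 0.125·(12, 6) = (0.5, 3.25)
(a₂, b₂) = (0.5, 3.25) − 0.125·(0.75, 6) = (0.40625, 2.5)
(a₃, b₃) = (0.40625, 2.5) − 0.125·(0.75, 4.59375) = (0.3125, 1.92578125)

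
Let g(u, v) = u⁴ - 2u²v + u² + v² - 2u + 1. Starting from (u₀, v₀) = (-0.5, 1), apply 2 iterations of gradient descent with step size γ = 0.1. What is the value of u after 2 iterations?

∇g = (4u³ - 4uv + 2u - 2, -2u² + 2v)
(u₁, v₁) = (-0.5, 1) − 0.1·(-1.5, 1.5) = (-0.35, 0.85)
(u₂, v₂) = (-0.35, 0.85) − 0.1·(-1.6815, 1.455) = (-0.18185, 0.7045)
u = -0.18185

-0.18185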